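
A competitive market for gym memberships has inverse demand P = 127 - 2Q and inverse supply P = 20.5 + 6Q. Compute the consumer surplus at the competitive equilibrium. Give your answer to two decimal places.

177.22

Setting demand equal to supply, 106.5 = 8Q, so Q* = 13.3125 and P* = 100.375.
The demand choke price is 127, so CS = (1/2)(Q*)(127 - P*) = (1/2)(13.3125)(26.625) = 177.2227.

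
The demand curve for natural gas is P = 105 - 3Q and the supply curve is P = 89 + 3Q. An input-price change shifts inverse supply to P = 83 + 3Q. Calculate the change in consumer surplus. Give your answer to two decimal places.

Initial equilibrium: Q_0 = 2.6667, P_0 = 97; CS_0 = (1/2)(2.6667)(8) = 10.6667, PS_0 = (1/2)(2.6667)(8) = 10.6667.
New equilibrium: 105 - 3Q = 83 + 3Q gives Q_1 = 3.6667, P_1 = 94; CS_1 = 20.1667, PS_1 = 20.1667.
Change in consumer surplus = 20.1667 - 10.6667 = 9.5.

9.50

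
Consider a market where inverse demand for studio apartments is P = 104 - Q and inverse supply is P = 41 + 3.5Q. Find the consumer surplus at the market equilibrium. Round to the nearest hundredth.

Setting demand equal to supply, 63 = 4.5Q, so Q* = 14 and P* = 90.
Consumer surplus is the triangle under demand above P*: (1/2)(14)(104 - 90) = (1/2)(14)(14) = 98.

98.00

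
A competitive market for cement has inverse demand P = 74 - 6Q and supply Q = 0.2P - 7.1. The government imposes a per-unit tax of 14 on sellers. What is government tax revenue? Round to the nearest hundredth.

Rewriting supply in inverse form: P = 35.5 + 5Q.
Without the tax, 74 - 6Q = 35.5 + 5Q so Q* = 3.5 and P* = 53.
A tax on sellers shifts supply up by 14: 74 - 6Q = 35.5 + 5Q + 14, so Q_t = 2.2273. Buyers pay P_b = 60.6364; sellers receive P_s = P_b - 14 = 46.6364.
Revenue is the tax times quantity traded: 14 x 2.2273 = 31.1818.

31.18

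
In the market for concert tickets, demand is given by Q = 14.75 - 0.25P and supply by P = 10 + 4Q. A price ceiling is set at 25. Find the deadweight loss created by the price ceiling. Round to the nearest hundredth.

22.56

Rewriting demand in inverse form: P = 59 - 4Q.
Free-market equilibrium: 59 - 4Q = 10 + 4Q gives Q* = 6.125, P* = 34.5.
At the ceiling price 25, quantity supplied is (25 - 10)/4 = 3.75; supply is the short side, so Q = 3.75 trades at P = 25.
The lost-trades triangle has base Q* - 3.75 = 2.375 and height equal to the gap between the curves at Q = 3.75, which is 44 - 25 = 19. DWL = (1/2)(2.375)(19) = 22.5625.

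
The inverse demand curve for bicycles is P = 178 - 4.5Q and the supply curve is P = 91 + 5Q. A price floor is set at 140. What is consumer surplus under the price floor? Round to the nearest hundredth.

Free-market equilibrium: 178 - 4.5Q = 91 + 5Q gives Q* = 9.1579, P* = 136.7895.
At the floor price 140, quantity demanded is (178 - 140)/4.5 = 8.4444; demand is the short side, so Q = 8.4444 trades at P = 140.
CS is the triangle under demand above 140: (1/2)(8.4444)(178 - 140) = 160.4444.

160.44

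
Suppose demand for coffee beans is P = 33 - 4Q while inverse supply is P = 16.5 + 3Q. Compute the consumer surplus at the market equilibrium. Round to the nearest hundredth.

11.11

Equilibrium: 33 - 4Q = 16.5 + 3Q, so Q* = 2.3571 and P* = 23.5714.
Consumer surplus is the triangle under demand above P*: (1/2)(2.3571)(33 - 23.5714) = (1/2)(2.3571)(9.4286) = 11.1122.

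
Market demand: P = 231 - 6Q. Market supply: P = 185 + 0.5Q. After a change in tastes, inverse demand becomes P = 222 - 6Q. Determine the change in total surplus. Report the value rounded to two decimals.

Initial equilibrium: Q_0 = 7.0769, P_0 = 188.5385; CS_0 = (1/2)(7.0769)(42.4615) = 150.2485, PS_0 = (1/2)(7.0769)(3.5385) = 12.5207.
New equilibrium: 222 - 6Q = 185 + 0.5Q gives Q_1 = 5.6923, P_1 = 187.8462; CS_1 = 97.2071, PS_1 = 8.1006.
Change in total surplus = (97.2071 + 8.1006) - (150.2485 + 12.5207) = -57.4615.

-57.46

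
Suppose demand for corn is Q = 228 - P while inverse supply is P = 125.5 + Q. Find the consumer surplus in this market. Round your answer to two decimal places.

1313.28

Rewriting demand in inverse form: P = 228 - Q.
Set 228 - Q = 125.5 + Q, which gives 102.5 = 2Q, so Q* = 51.25 and P* = 228 - (51.25) = 176.75.
The demand choke price is 228, so CS = (1/2)(Q*)(228 - P*) = (1/2)(51.25)(51.25) = 1313.2812.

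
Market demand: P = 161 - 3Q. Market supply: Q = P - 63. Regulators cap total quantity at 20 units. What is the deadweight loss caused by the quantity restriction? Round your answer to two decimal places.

Rewriting supply in inverse form: P = 63 + Q.
Without the quota, 161 - 3Q = 63 + Q gives Q* = 24.5.
At Q = 20 the demand price is 161 - 3(20) = 101 and the supply price is 63 + (20) = 83.
DWL = (1/2)(gap between curves at 20) x (Q* - 20) = (1/2)(18)(4.5) = 40.5.

40.50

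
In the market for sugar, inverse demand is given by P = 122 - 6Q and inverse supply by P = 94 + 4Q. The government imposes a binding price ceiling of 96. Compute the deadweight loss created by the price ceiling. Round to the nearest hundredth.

Free-market equilibrium: 122 - 6Q = 94 + 4Q gives Q* = 2.8, P* = 105.2.
At the ceiling price 96, quantity supplied is (96 - 94)/4 = 0.5; supply is the short side, so Q = 0.5 trades at P = 96.
At Q = 0.5 the demand price is 119 and the supply price is 96. Deadweight loss is the triangle between the curves from 0.5 to 2.8: (1/2)(119 - 96)(2.8 - 0.5) = 26.45.

26.45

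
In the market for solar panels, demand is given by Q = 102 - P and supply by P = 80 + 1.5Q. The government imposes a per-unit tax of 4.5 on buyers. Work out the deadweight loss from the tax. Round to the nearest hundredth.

4.05

Rewriting demand in inverse form: P = 102 - Q.
Pre-tax equilibrium: 102 - Q = 80 + 1.5Q gives Q* = 8.8, P* = 93.2.
With the tax, buyers' net willingness to pay falls by 4.5: (102 - 4.5) - Q = 80 + 1.5Q, so Q_t = 7. Buyers pay P_b = 95; sellers receive P_s = P_b - 4.5 = 90.5.
The welfare triangle lost has base Q* - Q_t = 1.8 and height t = 4.5, so DWL = (1/2)(1.8)(4.5) = 4.05.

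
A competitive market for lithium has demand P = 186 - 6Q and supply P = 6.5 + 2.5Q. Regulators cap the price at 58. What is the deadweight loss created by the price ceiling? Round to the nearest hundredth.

1.14

Without the control, 186 - 6Q = 6.5 + 2.5Q so Q* = 21.1176 and P* = 59.2941.
At the ceiling price 58, quantity supplied is (58 - 6.5)/2.5 = 20.6; supply is the short side, so Q = 20.6 trades at P = 58.
At Q = 20.6 the demand price is 62.4 and the supply price is 58. Deadweight loss is the triangle between the curves from 20.6 to 21.1176: (1/2)(62.4 - 58)(21.1176 - 20.6) = 1.1388.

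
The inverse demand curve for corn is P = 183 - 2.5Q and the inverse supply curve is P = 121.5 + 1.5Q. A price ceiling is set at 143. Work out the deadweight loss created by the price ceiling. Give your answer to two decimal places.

2.17

Without the control, 183 - 2.5Q = 121.5 + 1.5Q so Q* = 15.375 and P* = 144.5625.
At P = 143, sellers supply (143 - 121.5)/1.5 = 14.3333 while buyers want more, so the quantity traded is 14.3333 at price 143.
The lost-trades triangle has base Q* - 14.3333 = 1.0417 and height equal to the gap between the curves at Q = 14.3333, which is 147.1667 - 143 = 4.1667. DWL = (1/2)(1.0417)(4.1667) = 2.1701.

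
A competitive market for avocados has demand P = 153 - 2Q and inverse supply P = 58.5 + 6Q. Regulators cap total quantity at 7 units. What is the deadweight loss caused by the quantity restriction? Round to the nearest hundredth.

Without the quota, 153 - 2Q = 58.5 + 6Q gives Q* = 11.8125.
At Q = 7 the demand price is 153 - 2(7) = 139 and the supply price is 58.5 + 6(7) = 100.5.
Deadweight loss is the triangle between the curves from 7 to 11.8125: (1/2)(139 - 100.5)(11.8125 - 7) = 92.6406.

92.64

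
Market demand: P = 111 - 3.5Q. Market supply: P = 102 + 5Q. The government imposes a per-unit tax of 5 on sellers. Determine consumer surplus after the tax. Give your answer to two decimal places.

Pre-tax equilibrium: 111 - 3.5Q = 102 + 5Q gives Q* = 1.0588, P* = 107.2941.
With the tax, sellers need 5 more per unit: 111 - 3.5Q = 102 + 5Q + 5, so Q_t = 0.4706. Buyers pay P_b = 109.3529; sellers receive P_s = P_b - 5 = 104.3529.
Consumer surplus is the triangle under demand above P_b: (1/2)(0.4706)(111 - 109.3529) = 0.3875.

0.39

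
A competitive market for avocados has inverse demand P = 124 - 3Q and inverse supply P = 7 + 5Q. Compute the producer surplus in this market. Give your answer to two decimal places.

534.73

Set 124 - 3Q = 7 + 5Q, which gives 117 = 8Q, so Q* = 14.625 and P* = 124 - 3(14.625) = 80.125.
Producer surplus is the triangle above supply below P*: (1/2)(14.625)(80.125 - 7) = (1/2)(14.625)(73.125) = 534.7266.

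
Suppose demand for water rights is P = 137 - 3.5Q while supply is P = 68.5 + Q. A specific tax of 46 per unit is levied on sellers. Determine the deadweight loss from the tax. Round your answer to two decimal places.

Pre-tax equilibrium: 137 - 3.5Q = 68.5 + Q gives Q* = 15.2222, P* = 83.7222.
A tax on sellers shifts supply up by 46: 137 - 3.5Q = 68.5 + Q + 46, so Q_t = 5. Buyers pay P_b = 119.5; sellers receive P_s = P_b - 46 = 73.5.
The welfare triangle lost has base Q* - Q_t = 10.2222 and height t = 46, so DWL = (1/2)(10.2222)(46) = 235.1111.

235.11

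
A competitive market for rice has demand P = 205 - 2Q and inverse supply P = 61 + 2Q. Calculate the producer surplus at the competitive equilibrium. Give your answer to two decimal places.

1296.00

Setting demand equal to supply, 144 = 4Q, so Q* = 36 and P* = 133.
PS is the area between P* and the supply curve from 0 to Q*: (1/2)(36)(72) = 1296.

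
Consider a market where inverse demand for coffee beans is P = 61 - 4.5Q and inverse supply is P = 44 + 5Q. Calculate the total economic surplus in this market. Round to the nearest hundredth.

15.21

Set 61 - 4.5Q = 44 + 5Q, which gives 17 = 9.5Q, so Q* = 1.7895 and P* = 61 - 4.5(1.7895) = 52.9474.
CS = (1/2)(1.7895)(8.0526) = 7.205 and PS = (1/2)(1.7895)(8.9474) = 8.0055, so total surplus = 15.2105.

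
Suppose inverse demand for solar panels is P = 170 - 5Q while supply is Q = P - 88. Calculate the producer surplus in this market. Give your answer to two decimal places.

Rewriting supply in inverse form: P = 88 + Q.
Set 170 - 5Q = 88 + Q, which gives 82 = 6Q, so Q* = 13.6667 and P* = 170 - 5(13.6667) = 101.6667.
The supply curve's price intercept is 88, so PS = (1/2)(Q*)(P* - 88) = (1/2)(13.6667)(13.6667) = 93.3889.

93.39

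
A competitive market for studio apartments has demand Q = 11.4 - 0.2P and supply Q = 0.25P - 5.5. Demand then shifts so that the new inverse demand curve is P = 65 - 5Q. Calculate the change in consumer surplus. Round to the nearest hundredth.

Rewriting demand in inverse form: P = 57 - 5Q.
Rewriting supply in inverse form: P = 22 + 4Q.
Initial equilibrium: Q_0 = 3.8889, P_0 = 37.5556; CS_0 = (1/2)(3.8889)(19.4444) = 37.8086, PS_0 = (1/2)(3.8889)(15.5556) = 30.2469.
New equilibrium: 65 - 5Q = 22 + 4Q gives Q_1 = 4.7778, P_1 = 41.1111; CS_1 = 57.0679, PS_1 = 45.6543.
Change in consumer surplus = 57.0679 - 37.8086 = 19.2593.

19.26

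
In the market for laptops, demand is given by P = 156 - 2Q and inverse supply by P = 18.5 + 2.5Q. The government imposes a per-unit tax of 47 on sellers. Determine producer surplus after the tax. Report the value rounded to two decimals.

505.57

Without the tax, 156 - 2Q = 18.5 + 2.5Q so Q* = 30.5556 and P* = 94.8889.
A tax on sellers shifts supply up by 47: 156 - 2Q = 18.5 + 2.5Q + 47, so Q_t = 20.1111. Buyers pay P_b = 115.7778; sellers receive P_s = P_b - 47 = 68.7778.
Producer surplus is the triangle above supply below P_s: (1/2)(20.1111)(68.7778 - 18.5) = 505.571.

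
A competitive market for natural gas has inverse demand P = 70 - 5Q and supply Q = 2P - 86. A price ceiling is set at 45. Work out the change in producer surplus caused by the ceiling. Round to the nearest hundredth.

-2.02

Rewriting supply in inverse form: P = 43 + 0.5Q.
Free-market equilibrium: 70 - 5Q = 43 + 0.5Q gives Q* = 4.9091, P* = 45.4545.
At P = 45, sellers supply (45 - 43)/0.5 = 4 while buyers want more, so the quantity traded is 4 at price 45.
PS goes from (1/2)(4.9091)(2.4545) = 6.0248 to 4 (computed as (45 - 43)(4) - (1/2)(0.5)(4)^2), a change of -2.0248.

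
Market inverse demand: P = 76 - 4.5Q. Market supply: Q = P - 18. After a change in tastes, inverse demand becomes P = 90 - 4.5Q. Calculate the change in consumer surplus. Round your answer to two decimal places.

135.37

Rewriting supply in inverse form: P = 18 + Q.
Initial equilibrium: Q_0 = 10.5455, P_0 = 28.5455; CS_0 = (1/2)(10.5455)(47.4545) = 250.2149, PS_0 = (1/2)(10.5455)(10.5455) = 55.6033.
New equilibrium: 90 - 4.5Q = 18 + Q gives Q_1 = 13.0909, P_1 = 31.0909; CS_1 = 385.5868, PS_1 = 85.686.
Change in consumer surplus = 385.5868 - 250.2149 = 135.3719.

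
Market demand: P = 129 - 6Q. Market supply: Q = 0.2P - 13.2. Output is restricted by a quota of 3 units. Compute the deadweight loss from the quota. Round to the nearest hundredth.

Rewriting supply in inverse form: P = 66 + 5Q.
Without the quota, 129 - 6Q = 66 + 5Q gives Q* = 5.7273.
At Q = 3 the demand price is 129 - 6(3) = 111 and the supply price is 66 + 5(3) = 81.
Deadweight loss is the triangle between the curves from 3 to 5.7273: (1/2)(111 - 81)(5.7273 - 3) = 40.9091.

40.91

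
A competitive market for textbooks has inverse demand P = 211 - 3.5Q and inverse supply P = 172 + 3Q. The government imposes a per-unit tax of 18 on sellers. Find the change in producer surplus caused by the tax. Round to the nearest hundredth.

-38.34

Without the tax, 211 - 3.5Q = 172 + 3Q so Q* = 6 and P* = 190.
With the tax, sellers need 18 more per unit: 211 - 3.5Q = 172 + 3Q + 18, so Q_t = 3.2308. Buyers pay P_b = 199.6923; sellers receive P_s = P_b - 18 = 181.6923.
PS falls from (1/2)(6)(18) = 54 to (1/2)(3.2308)(9.6923) = 15.6568, a change of -38.3432.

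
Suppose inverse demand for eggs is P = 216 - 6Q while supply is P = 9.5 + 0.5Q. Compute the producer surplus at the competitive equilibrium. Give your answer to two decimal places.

252.32

Equilibrium: 216 - 6Q = 9.5 + 0.5Q, so Q* = 31.7692 and P* = 25.3846.
PS is the area between P* and the supply curve from 0 to Q*: (1/2)(31.7692)(15.8846) = 252.321.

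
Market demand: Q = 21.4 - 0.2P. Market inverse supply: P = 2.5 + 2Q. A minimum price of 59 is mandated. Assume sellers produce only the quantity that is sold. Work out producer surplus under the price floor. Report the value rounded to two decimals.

450.24

Rewriting demand in inverse form: P = 107 - 5Q.
Without the control, 107 - 5Q = 2.5 + 2Q so Q* = 14.9286 and P* = 32.3571.
At P = 59, buyers demand (107 - 59)/5 = 9.6 while sellers would supply more, so the quantity traded is 9.6 at price 59.
The supply price at Q = 9.6 is 21.7. PS is the trapezoid between 59 and supply over [0, 9.6]: (1/2)[(59 - 2.5) + (59 - 21.7)](9.6) = 450.24.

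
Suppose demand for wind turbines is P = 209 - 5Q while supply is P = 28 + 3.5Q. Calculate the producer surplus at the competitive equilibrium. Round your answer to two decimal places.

Equilibrium: 209 - 5Q = 28 + 3.5Q, so Q* = 21.2941 and P* = 102.5294.
The supply curve's price intercept is 28, so PS = (1/2)(Q*)(P* - 28) = (1/2)(21.2941)(74.5294) = 793.519.

793.52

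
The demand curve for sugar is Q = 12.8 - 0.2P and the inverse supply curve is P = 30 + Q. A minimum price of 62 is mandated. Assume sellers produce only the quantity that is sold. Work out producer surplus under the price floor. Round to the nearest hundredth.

12.72

Rewriting demand in inverse form: P = 64 - 5Q.
Free-market equilibrium: 64 - 5Q = 30 + Q gives Q* = 5.6667, P* = 35.6667.
At P = 62, buyers demand (64 - 62)/5 = 0.4 while sellers would supply more, so the quantity traded is 0.4 at price 62.
The supply price at Q = 0.4 is 30.4. PS is the trapezoid between 62 and supply over [0, 0.4]: (1/2)[(62 - 30) + (62 - 30.4)](0.4) = 12.72.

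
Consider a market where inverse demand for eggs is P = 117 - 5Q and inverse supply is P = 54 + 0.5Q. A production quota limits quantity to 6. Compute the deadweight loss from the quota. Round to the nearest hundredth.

81.82

Unrestricted equilibrium: Q* = (117 - 54)/(5 + 0.5) = 11.4545.
At Q = 6 the demand price is 117 - 5(6) = 87 and the supply price is 54 + 0.5(6) = 57.
Deadweight loss is the triangle between the curves from 6 to 11.4545: (1/2)(87 - 57)(11.4545 - 6) = 81.8182.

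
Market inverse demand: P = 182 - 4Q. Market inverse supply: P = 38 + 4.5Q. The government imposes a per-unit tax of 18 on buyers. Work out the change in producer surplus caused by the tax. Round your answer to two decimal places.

Pre-tax equilibrium: 182 - 4Q = 38 + 4.5Q gives Q* = 16.9412, P* = 114.2353.
A tax on buyers shifts demand down by 18: (182 - 18) - 4Q = 38 + 4.5Q, so Q_t = 14.8235. Buyers pay P_b = 122.7059; sellers receive P_s = P_b - 18 = 104.7059.
PS falls from (1/2)(16.9412)(76.2353) = 645.7578 to (1/2)(14.8235)(66.7059) = 494.4083, a change of -151.3495.

-151.35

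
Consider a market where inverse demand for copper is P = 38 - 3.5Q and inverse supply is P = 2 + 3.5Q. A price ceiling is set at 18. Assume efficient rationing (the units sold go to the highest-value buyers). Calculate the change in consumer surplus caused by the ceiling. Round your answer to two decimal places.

8.57

Without the control, 38 - 3.5Q = 2 + 3.5Q so Q* = 5.1429 and P* = 20.
At the ceiling price 18, quantity supplied is (18 - 2)/3.5 = 4.5714; supply is the short side, so Q = 4.5714 trades at P = 18.
CS goes from (1/2)(5.1429)(18) = 46.2857 to 54.8571 (computed as (38 - 18)(4.5714) - (1/2)(3.5)(4.5714)^2), a change of 8.5714.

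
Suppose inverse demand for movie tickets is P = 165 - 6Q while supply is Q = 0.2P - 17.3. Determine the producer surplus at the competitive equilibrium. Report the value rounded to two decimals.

127.32

Rewriting supply in inverse form: P = 86.5 + 5Q.
Set 165 - 6Q = 86.5 + 5Q, which gives 78.5 = 11Q, so Q* = 7.1364 and P* = 165 - 6(7.1364) = 122.1818.
The supply curve's price intercept is 86.5, so PS = (1/2)(Q*)(P* - 86.5) = (1/2)(7.1364)(35.6818) = 127.3192.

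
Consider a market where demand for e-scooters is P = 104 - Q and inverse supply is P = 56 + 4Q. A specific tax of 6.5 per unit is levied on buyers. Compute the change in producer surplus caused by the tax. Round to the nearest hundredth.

Without the tax, 104 - Q = 56 + 4Q so Q* = 9.6 and P* = 94.4.
A tax on buyers shifts demand down by 6.5: (104 - 6.5) - Q = 56 + 4Q, so Q_t = 8.3. Buyers pay P_b = 95.7; sellers receive P_s = P_b - 6.5 = 89.2.
Producers lose the trapezoid between P_s and P* out to Q_t plus the triangle from Q_t to Q*: change in PS = 137.78 - 184.32 = -46.54.

-46.54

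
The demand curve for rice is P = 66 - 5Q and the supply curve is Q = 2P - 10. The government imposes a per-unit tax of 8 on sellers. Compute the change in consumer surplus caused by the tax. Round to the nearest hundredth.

Rewriting supply in inverse form: P = 5 + 0.5Q.
Without the tax, 66 - 5Q = 5 + 0.5Q so Q* = 11.0909 and P* = 10.5455.
With the tax, sellers need 8 more per unit: 66 - 5Q = 5 + 0.5Q + 8, so Q_t = 9.6364. Buyers pay P_b = 17.8182; sellers receive P_s = P_b - 8 = 9.8182.
Consumers lose the trapezoid between P* and P_b out to Q_t plus the triangle from Q_t to Q*: change in CS = 232.1488 - 307.5207 = -75.3719.

-75.37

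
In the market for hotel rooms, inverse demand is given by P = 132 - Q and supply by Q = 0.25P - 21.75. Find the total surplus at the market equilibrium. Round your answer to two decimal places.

202.50

Rewriting supply in inverse form: P = 87 + 4Q.
Equilibrium: 132 - Q = 87 + 4Q, so Q* = 9 and P* = 123.
Total surplus is the full triangle between the curves from 0 to Q*: (1/2)(9)(132 - 87) = 202.5.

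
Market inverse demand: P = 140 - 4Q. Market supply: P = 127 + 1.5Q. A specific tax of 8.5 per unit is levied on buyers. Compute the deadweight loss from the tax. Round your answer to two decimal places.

6.57

Pre-tax equilibrium: 140 - 4Q = 127 + 1.5Q gives Q* = 2.3636, P* = 130.5455.
With the tax, buyers' net willingness to pay falls by 8.5: (140 - 8.5) - 4Q = 127 + 1.5Q, so Q_t = 0.8182. Buyers pay P_b = 136.7273; sellers receive P_s = P_b - 8.5 = 128.2273.
Deadweight loss is the triangle between the curves from Q_t to Q*: (1/2)(2.3636 - 0.8182)(8.5) = 6.5682.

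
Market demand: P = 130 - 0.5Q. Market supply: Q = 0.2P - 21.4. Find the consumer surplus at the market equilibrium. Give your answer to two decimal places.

Rewriting supply in inverse form: P = 107 + 5Q.
Set 130 - 0.5Q = 107 + 5Q, which gives 23 = 5.5Q, so Q* = 4.1818 and P* = 130 - 0.5(4.1818) = 127.9091.
CS is the area between the demand curve and P* from 0 to Q*: (1/2)(4.1818)(2.0909) = 4.3719.

4.37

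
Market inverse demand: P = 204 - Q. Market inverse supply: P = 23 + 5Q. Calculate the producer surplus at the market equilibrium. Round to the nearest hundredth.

Equilibrium: 204 - Q = 23 + 5Q, so Q* = 30.1667 and P* = 173.8333.
The supply curve's price intercept is 23, so PS = (1/2)(Q*)(P* - 23) = (1/2)(30.1667)(150.8333) = 2275.0694.

2275.07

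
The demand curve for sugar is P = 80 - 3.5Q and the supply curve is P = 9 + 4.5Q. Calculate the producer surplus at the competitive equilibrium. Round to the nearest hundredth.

177.22

Set 80 - 3.5Q = 9 + 4.5Q, which gives 71 = 8Q, so Q* = 8.875 and P* = 80 - 3.5(8.875) = 48.9375.
The supply curve's price intercept is 9, so PS = (1/2)(Q*)(P* - 9) = (1/2)(8.875)(39.9375) = 177.2227.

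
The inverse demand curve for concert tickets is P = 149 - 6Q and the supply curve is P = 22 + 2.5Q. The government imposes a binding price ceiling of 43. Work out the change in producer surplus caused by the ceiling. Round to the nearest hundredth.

-190.85

Free-market equilibrium: 149 - 6Q = 22 + 2.5Q gives Q* = 14.9412, P* = 59.3529.
At the ceiling price 43, quantity supplied is (43 - 22)/2.5 = 8.4; supply is the short side, so Q = 8.4 trades at P = 43.
PS goes from (1/2)(14.9412)(37.3529) = 279.0484 to 88.2 (computed as (43 - 22)(8.4) - (1/2)(2.5)(8.4)^2), a change of -190.8484.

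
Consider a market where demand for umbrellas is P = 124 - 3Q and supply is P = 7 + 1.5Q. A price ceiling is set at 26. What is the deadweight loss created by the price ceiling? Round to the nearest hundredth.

Without the control, 124 - 3Q = 7 + 1.5Q so Q* = 26 and P* = 46.
At P = 26, sellers supply (26 - 7)/1.5 = 12.6667 while buyers want more, so the quantity traded is 12.6667 at price 26.
The lost-trades triangle has base Q* - 12.6667 = 13.3333 and height equal to the gap between the curves at Q = 12.6667, which is 86 - 26 = 60. DWL = (1/2)(13.3333)(60) = 400.

400.00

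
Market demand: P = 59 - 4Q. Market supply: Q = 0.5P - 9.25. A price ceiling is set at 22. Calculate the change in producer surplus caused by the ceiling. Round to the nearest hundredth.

Rewriting supply in inverse form: P = 18.5 + 2Q.
Free-market equilibrium: 59 - 4Q = 18.5 + 2Q gives Q* = 6.75, P* = 32.
At the ceiling price 22, quantity supplied is (22 - 18.5)/2 = 1.75; supply is the short side, so Q = 1.75 trades at P = 22.
PS goes from (1/2)(6.75)(13.5) = 45.5625 to 3.0625 (computed as (22 - 18.5)(1.75) - (1/2)(2)(1.75)^2), a change of -42.5.

-42.50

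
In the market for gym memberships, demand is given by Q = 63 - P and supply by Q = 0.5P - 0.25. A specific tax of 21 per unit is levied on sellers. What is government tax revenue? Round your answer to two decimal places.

290.50

Rewriting demand in inverse form: P = 63 - Q.
Rewriting supply in inverse form: P = 0.5 + 2Q.
Pre-tax equilibrium: 63 - Q = 0.5 + 2Q gives Q* = 20.8333, P* = 42.1667.
With the tax, sellers need 21 more per unit: 63 - Q = 0.5 + 2Q + 21, so Q_t = 13.8333. Buyers pay P_b = 49.1667; sellers receive P_s = P_b - 21 = 28.1667.
Tax revenue = t x Q_t = 21 x 13.8333 = 290.5.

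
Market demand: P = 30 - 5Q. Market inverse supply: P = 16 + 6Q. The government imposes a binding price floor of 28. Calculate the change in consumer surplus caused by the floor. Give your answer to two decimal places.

-3.65

Free-market equilibrium: 30 - 5Q = 16 + 6Q gives Q* = 1.2727, P* = 23.6364.
At the floor price 28, quantity demanded is (30 - 28)/5 = 0.4; demand is the short side, so Q = 0.4 trades at P = 28.
CS goes from (1/2)(1.2727)(6.3636) = 4.0496 to 0.4 (computed as (30 - 28)(0.4) - (1/2)(5)(0.4)^2), a change of -3.6496.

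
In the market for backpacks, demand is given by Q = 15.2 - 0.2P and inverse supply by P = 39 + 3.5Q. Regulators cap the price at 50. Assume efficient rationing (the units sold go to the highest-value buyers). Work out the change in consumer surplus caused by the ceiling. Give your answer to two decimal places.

Rewriting demand in inverse form: P = 76 - 5Q.
Without the control, 76 - 5Q = 39 + 3.5Q so Q* = 4.3529 and P* = 54.2353.
At the ceiling price 50, quantity supplied is (50 - 39)/3.5 = 3.1429; supply is the short side, so Q = 3.1429 trades at P = 50.
CS goes from (1/2)(4.3529)(21.7647) = 47.3702 to 57.0204 (computed as (76 - 50)(3.1429) - (1/2)(5)(3.1429)^2), a change of 9.6502.

9.65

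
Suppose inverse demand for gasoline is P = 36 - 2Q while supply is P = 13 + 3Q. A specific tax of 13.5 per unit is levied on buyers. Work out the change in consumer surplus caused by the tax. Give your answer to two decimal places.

Pre-tax equilibrium: 36 - 2Q = 13 + 3Q gives Q* = 4.6, P* = 26.8.
With the tax, buyers' net willingness to pay falls by 13.5: (36 - 13.5) - 2Q = 13 + 3Q, so Q_t = 1.9. Buyers pay P_b = 32.2; sellers receive P_s = P_b - 13.5 = 18.7.
Consumers lose the trapezoid between P* and P_b out to Q_t plus the triangle from Q_t to Q*: change in CS = 3.61 - 21.16 = -17.55.

-17.55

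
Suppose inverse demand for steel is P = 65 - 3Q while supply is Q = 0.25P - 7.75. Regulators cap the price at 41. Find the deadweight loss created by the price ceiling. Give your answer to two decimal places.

19.45

Rewriting supply in inverse form: P = 31 + 4Q.
Without the control, 65 - 3Q = 31 + 4Q so Q* = 4.8571 and P* = 50.4286.
At P = 41, sellers supply (41 - 31)/4 = 2.5 while buyers want more, so the quantity traded is 2.5 at price 41.
At Q = 2.5 the demand price is 57.5 and the supply price is 41. Deadweight loss is the triangle between the curves from 2.5 to 4.8571: (1/2)(57.5 - 41)(4.8571 - 2.5) = 19.4464.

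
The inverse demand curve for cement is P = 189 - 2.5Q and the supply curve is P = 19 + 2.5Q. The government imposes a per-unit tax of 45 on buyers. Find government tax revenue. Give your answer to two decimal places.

1125.00

Without the tax, 189 - 2.5Q = 19 + 2.5Q so Q* = 34 and P* = 104.
A tax on buyers shifts demand down by 45: (189 - 45) - 2.5Q = 19 + 2.5Q, so Q_t = 25. Buyers pay P_b = 126.5; sellers receive P_s = P_b - 45 = 81.5.
Revenue is the tax times quantity traded: 45 x 25 = 1125.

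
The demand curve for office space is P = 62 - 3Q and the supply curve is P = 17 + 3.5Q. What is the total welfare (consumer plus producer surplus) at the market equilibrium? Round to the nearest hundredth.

155.77

Equilibrium: 62 - 3Q = 17 + 3.5Q, so Q* = 6.9231 and P* = 41.2308.
Total surplus is the full triangle between the curves from 0 to Q*: (1/2)(6.9231)(62 - 17) = 155.7692.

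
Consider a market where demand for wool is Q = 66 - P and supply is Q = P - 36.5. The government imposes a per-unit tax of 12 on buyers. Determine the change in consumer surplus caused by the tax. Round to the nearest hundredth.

Rewriting demand in inverse form: P = 66 - Q.
Rewriting supply in inverse form: P = 36.5 + Q.
Pre-tax equilibrium: 66 - Q = 36.5 + Q gives Q* = 14.75, P* = 51.25.
A tax on buyers shifts demand down by 12: (66 - 12) - Q = 36.5 + Q, so Q_t = 8.75. Buyers pay P_b = 57.25; sellers receive P_s = P_b - 12 = 45.25.
Consumers lose the trapezoid between P* and P_b out to Q_t plus the triangle from Q_t to Q*: change in CS = 38.2812 - 108.7812 = -70.5.

-70.50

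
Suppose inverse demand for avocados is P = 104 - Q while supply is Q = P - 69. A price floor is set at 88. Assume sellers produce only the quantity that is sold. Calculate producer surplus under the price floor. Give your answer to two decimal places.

Rewriting supply in inverse form: P = 69 + Q.
Without the control, 104 - Q = 69 + Q so Q* = 17.5 and P* = 86.5.
At P = 88, buyers demand (104 - 88)/1 = 16 while sellers would supply more, so the quantity traded is 16 at price 88.
The supply price at Q = 16 is 85. PS is the trapezoid between 88 and supply over [0, 16]: (1/2)[(88 - 69) + (88 - 85)](16) = 176.

176.00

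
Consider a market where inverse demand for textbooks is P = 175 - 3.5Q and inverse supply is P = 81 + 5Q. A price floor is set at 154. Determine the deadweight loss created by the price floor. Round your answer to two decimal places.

Free-market equilibrium: 175 - 3.5Q = 81 + 5Q gives Q* = 11.0588, P* = 136.2941.
At the floor price 154, quantity demanded is (175 - 154)/3.5 = 6; demand is the short side, so Q = 6 trades at P = 154.
At Q = 6 the demand price is 154 and the supply price is 111. Deadweight loss is the triangle between the curves from 6 to 11.0588: (1/2)(154 - 111)(11.0588 - 6) = 108.7647.

108.76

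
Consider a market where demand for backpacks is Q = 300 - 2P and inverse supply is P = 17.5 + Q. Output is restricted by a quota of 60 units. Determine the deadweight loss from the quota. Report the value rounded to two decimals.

602.08

Rewriting demand in inverse form: P = 150 - 0.5Q.
Unrestricted equilibrium: Q* = (150 - 17.5)/(0.5 + 1) = 88.3333.
At Q = 60 the demand price is 150 - 0.5(60) = 120 and the supply price is 17.5 + (60) = 77.5.
Deadweight loss is the triangle between the curves from 60 to 88.3333: (1/2)(120 - 77.5)(88.3333 - 60) = 602.0833.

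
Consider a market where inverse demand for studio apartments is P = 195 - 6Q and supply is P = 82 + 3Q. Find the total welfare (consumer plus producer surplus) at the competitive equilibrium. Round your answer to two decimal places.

Set 195 - 6Q = 82 + 3Q, which gives 113 = 9Q, so Q* = 12.5556 and P* = 195 - 6(12.5556) = 119.6667.
CS = (1/2)(12.5556)(75.3333) = 472.9259 and PS = (1/2)(12.5556)(37.6667) = 236.463, so total surplus = 709.3889.

709.39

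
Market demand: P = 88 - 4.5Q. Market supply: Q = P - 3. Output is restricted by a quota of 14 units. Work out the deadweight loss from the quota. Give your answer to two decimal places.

5.82

Rewriting supply in inverse form: P = 3 + Q.
Unrestricted equilibrium: Q* = (88 - 3)/(4.5 + 1) = 15.4545.
At Q = 14 the demand price is 88 - 4.5(14) = 25 and the supply price is 3 + (14) = 17.
Deadweight loss is the triangle between the curves from 14 to 15.4545: (1/2)(25 - 17)(15.4545 - 14) = 5.8182.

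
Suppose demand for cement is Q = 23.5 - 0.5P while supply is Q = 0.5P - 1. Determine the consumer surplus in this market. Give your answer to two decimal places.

Rewriting demand in inverse form: P = 47 - 2Q.
Rewriting supply in inverse form: P = 2 + 2Q.
Set 47 - 2Q = 2 + 2Q, which gives 45 = 4Q, so Q* = 11.25 and P* = 47 - 2(11.25) = 24.5.
Consumer surplus is the triangle under demand above P*: (1/2)(11.25)(47 - 24.5) = (1/2)(11.25)(22.5) = 126.5625.

126.56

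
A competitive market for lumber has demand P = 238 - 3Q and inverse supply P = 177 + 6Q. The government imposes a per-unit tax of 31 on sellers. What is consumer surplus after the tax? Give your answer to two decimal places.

Pre-tax equilibrium: 238 - 3Q = 177 + 6Q gives Q* = 6.7778, P* = 217.6667.
With the tax, sellers need 31 more per unit: 238 - 3Q = 177 + 6Q + 31, so Q_t = 3.3333. Buyers pay P_b = 228; sellers receive P_s = P_b - 31 = 197.
CS = (1/2)(Q_t)(238 - P_b) = (1/2)(3.3333)(10) = 16.6667.

16.67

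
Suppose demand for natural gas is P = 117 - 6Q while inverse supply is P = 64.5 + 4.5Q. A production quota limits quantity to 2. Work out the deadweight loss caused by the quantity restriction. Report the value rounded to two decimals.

Without the quota, 117 - 6Q = 64.5 + 4.5Q gives Q* = 5.
At Q = 2 the demand price is 117 - 6(2) = 105 and the supply price is 64.5 + 4.5(2) = 73.5.
Deadweight loss is the triangle between the curves from 2 to 5: (1/2)(105 - 73.5)(5 - 2) = 47.25.

47.25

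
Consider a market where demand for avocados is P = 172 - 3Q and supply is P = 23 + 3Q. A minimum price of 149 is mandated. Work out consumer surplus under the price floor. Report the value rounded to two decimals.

88.17

Free-market equilibrium: 172 - 3Q = 23 + 3Q gives Q* = 24.8333, P* = 97.5.
At P = 149, buyers demand (172 - 149)/3 = 7.6667 while sellers would supply more, so the quantity traded is 7.6667 at price 149.
CS is the triangle under demand above 149: (1/2)(7.6667)(172 - 149) = 88.1667.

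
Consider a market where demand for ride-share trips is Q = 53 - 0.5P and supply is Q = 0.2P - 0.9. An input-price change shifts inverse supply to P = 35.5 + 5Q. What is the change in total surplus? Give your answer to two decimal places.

Rewriting demand in inverse form: P = 106 - 2Q.
Rewriting supply in inverse form: P = 4.5 + 5Q.
Initial equilibrium: Q_0 = 14.5, P_0 = 77; CS_0 = (1/2)(14.5)(29) = 210.25, PS_0 = (1/2)(14.5)(72.5) = 525.625.
New equilibrium: 106 - 2Q = 35.5 + 5Q gives Q_1 = 10.0714, P_1 = 85.8571; CS_1 = 101.4337, PS_1 = 253.5842.
Change in total surplus = (101.4337 + 253.5842) - (210.25 + 525.625) = -380.8571.

-380.86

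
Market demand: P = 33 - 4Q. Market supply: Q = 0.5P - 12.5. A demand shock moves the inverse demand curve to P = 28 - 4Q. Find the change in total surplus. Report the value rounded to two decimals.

Rewriting supply in inverse form: P = 25 + 2Q.
Initial equilibrium: Q_0 = 1.3333, P_0 = 27.6667; CS_0 = (1/2)(1.3333)(5.3333) = 3.5556, PS_0 = (1/2)(1.3333)(2.6667) = 1.7778.
New equilibrium: 28 - 4Q = 25 + 2Q gives Q_1 = 0.5, P_1 = 26; CS_1 = 0.5, PS_1 = 0.25.
Change in total surplus = (0.5 + 0.25) - (3.5556 + 1.7778) = -4.5833.

-4.58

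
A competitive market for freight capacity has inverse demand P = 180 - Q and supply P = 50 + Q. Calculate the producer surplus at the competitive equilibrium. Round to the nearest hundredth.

Set 180 - Q = 50 + Q, which gives 130 = 2Q, so Q* = 65 and P* = 180 - (65) = 115.
Producer surplus is the triangle above supply below P*: (1/2)(65)(115 - 50) = (1/2)(65)(65) = 2112.5.

2112.50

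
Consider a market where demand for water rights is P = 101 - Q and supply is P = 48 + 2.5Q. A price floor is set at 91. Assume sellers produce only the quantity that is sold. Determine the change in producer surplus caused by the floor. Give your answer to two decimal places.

Free-market equilibrium: 101 - Q = 48 + 2.5Q gives Q* = 15.1429, P* = 85.8571.
At P = 91, buyers demand (101 - 91)/1 = 10 while sellers would supply more, so the quantity traded is 10 at price 91.
PS goes from (1/2)(15.1429)(37.8571) = 286.6327 to 305 (computed as (91 - 48)(10) - (1/2)(2.5)(10)^2), a change of 18.3673.

18.37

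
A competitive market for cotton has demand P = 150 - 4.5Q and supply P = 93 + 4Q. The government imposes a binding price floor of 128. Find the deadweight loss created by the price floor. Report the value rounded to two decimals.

Free-market equilibrium: 150 - 4.5Q = 93 + 4Q gives Q* = 6.7059, P* = 119.8235.
At P = 128, buyers demand (150 - 128)/4.5 = 4.8889 while sellers would supply more, so the quantity traded is 4.8889 at price 128.
At Q = 4.8889 the demand price is 128 and the supply price is 112.5556. Deadweight loss is the triangle between the curves from 4.8889 to 6.7059: (1/2)(128 - 112.5556)(6.7059 - 4.8889) = 14.0312.

14.03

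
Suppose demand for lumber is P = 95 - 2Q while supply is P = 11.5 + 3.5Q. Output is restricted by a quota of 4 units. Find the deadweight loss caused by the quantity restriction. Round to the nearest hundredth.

Without the quota, 95 - 2Q = 11.5 + 3.5Q gives Q* = 15.1818.
At Q = 4 the demand price is 95 - 2(4) = 87 and the supply price is 11.5 + 3.5(4) = 25.5.
DWL = (1/2)(gap between curves at 4) x (Q* - 4) = (1/2)(61.5)(11.1818) = 343.8409.

343.84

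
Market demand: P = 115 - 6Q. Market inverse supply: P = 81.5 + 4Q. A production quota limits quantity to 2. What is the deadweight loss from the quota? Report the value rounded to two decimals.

9.11

Unrestricted equilibrium: Q* = (115 - 81.5)/(6 + 4) = 3.35.
At Q = 2 the demand price is 115 - 6(2) = 103 and the supply price is 81.5 + 4(2) = 89.5.
Deadweight loss is the triangle between the curves from 2 to 3.35: (1/2)(103 - 89.5)(3.35 - 2) = 9.1125.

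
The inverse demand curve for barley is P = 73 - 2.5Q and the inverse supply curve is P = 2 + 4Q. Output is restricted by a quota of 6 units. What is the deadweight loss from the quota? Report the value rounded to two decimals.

78.77

Unrestricted equilibrium: Q* = (73 - 2)/(2.5 + 4) = 10.9231.
At Q = 6 the demand price is 73 - 2.5(6) = 58 and the supply price is 2 + 4(6) = 26.
DWL = (1/2)(gap between curves at 6) x (Q* - 6) = (1/2)(32)(4.9231) = 78.7692.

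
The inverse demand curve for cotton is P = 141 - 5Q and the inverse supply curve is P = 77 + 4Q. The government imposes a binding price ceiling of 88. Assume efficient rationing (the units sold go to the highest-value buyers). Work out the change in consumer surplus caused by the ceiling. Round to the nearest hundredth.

0.42

Free-market equilibrium: 141 - 5Q = 77 + 4Q gives Q* = 7.1111, P* = 105.4444.
At P = 88, sellers supply (88 - 77)/4 = 2.75 while buyers want more, so the quantity traded is 2.75 at price 88.
CS goes from (1/2)(7.1111)(35.5556) = 126.4198 to 126.8438 (computed as (141 - 88)(2.75) - (1/2)(5)(2.75)^2), a change of 0.424.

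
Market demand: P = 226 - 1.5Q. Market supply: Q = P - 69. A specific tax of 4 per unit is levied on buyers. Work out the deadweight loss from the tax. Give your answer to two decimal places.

3.20

Rewriting supply in inverse form: P = 69 + Q.
Without the tax, 226 - 1.5Q = 69 + Q so Q* = 62.8 and P* = 131.8.
With the tax, buyers' net willingness to pay falls by 4: (226 - 4) - 1.5Q = 69 + Q, so Q_t = 61.2. Buyers pay P_b = 134.2; sellers receive P_s = P_b - 4 = 130.2.
The welfare triangle lost has base Q* - Q_t = 1.6 and height t = 4, so DWL = (1/2)(1.6)(4) = 3.2.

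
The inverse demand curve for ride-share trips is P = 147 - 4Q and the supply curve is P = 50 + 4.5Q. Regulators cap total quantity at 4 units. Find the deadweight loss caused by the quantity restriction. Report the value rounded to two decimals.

Unrestricted equilibrium: Q* = (147 - 50)/(4 + 4.5) = 11.4118.
At Q = 4 the demand price is 147 - 4(4) = 131 and the supply price is 50 + 4.5(4) = 68.
DWL = (1/2)(gap between curves at 4) x (Q* - 4) = (1/2)(63)(7.4118) = 233.4706.

233.47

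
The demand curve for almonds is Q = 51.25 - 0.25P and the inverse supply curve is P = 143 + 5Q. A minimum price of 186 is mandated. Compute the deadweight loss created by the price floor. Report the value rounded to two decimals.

20.59

Rewriting demand in inverse form: P = 205 - 4Q.
Without the control, 205 - 4Q = 143 + 5Q so Q* = 6.8889 and P* = 177.4444.
At the floor price 186, quantity demanded is (205 - 186)/4 = 4.75; demand is the short side, so Q = 4.75 trades at P = 186.
At Q = 4.75 the demand price is 186 and the supply price is 166.75. Deadweight loss is the triangle between the curves from 4.75 to 6.8889: (1/2)(186 - 166.75)(6.8889 - 4.75) = 20.5868.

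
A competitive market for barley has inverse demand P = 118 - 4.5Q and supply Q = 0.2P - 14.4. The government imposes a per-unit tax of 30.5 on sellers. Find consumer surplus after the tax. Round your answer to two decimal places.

5.99

Rewriting supply in inverse form: P = 72 + 5Q.
Without the tax, 118 - 4.5Q = 72 + 5Q so Q* = 4.8421 and P* = 96.2105.
With the tax, sellers need 30.5 more per unit: 118 - 4.5Q = 72 + 5Q + 30.5, so Q_t = 1.6316. Buyers pay P_b = 110.6579; sellers receive P_s = P_b - 30.5 = 80.1579.
CS = (1/2)(Q_t)(118 - P_b) = (1/2)(1.6316)(7.3421) = 5.9896.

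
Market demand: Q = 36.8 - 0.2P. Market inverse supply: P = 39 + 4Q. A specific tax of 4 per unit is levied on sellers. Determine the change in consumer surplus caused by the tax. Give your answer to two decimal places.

Rewriting demand in inverse form: P = 184 - 5Q.
Pre-tax equilibrium: 184 - 5Q = 39 + 4Q gives Q* = 16.1111, P* = 103.4444.
A tax on sellers shifts supply up by 4: 184 - 5Q = 39 + 4Q + 4, so Q_t = 15.6667. Buyers pay P_b = 105.6667; sellers receive P_s = P_b - 4 = 101.6667.
CS falls from (1/2)(16.1111)(80.5556) = 648.9198 to (1/2)(15.6667)(78.3333) = 613.6111, a change of -35.3086.

-35.31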